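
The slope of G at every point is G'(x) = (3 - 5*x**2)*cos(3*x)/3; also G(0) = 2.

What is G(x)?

G(x) = -5*x**2*sin(3*x)/9 - 10*x*cos(3*x)/27 + 37*sin(3*x)/81 + 2

Whatever form G(x) takes, its d/dx must return the stated G'(x).
A general antiderivative is -5*x**2*sin(3*x)/9 - 10*x*cos(3*x)/27 + 37*sin(3*x)/81 + C.
The condition gives C = 2 - (0) = 2.
So G(x) = -5*x**2*sin(3*x)/9 - 10*x*cos(3*x)/27 + 37*sin(3*x)/81 + 2.
Check: d/dx[-5*x**2*sin(3*x)/9 - 10*x*cos(3*x)/27 + 37*sin(3*x)/81 + 2] = -5*x**2*cos(3*x)/3 + cos(3*x), which equals G'(x).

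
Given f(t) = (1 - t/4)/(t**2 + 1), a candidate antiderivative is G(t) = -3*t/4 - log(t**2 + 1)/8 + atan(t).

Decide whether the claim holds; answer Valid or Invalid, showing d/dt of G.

d/dt[G] = (-3*t**2 - t + 1)/(4*t**2 + 4)
d/dt[G] - f(t) = -3/4 != 0.

Invalid: d/dt[G] - f = -3/4, which is not 0.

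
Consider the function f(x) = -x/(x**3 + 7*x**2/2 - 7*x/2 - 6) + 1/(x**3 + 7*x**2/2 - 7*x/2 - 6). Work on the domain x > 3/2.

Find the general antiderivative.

F(x) = 2*(-3*log(x - 3/2) - 22*log(x + 1) + 25*log(x + 4))/165 + C

Factor the denominator ((x + 1)*(x + 4)*(2*x - 3)) and decompose: f = -4/(55*(2*x - 3)) + 10/(33*(x + 4)) - 4/(15*(x + 1)); each piece integrates to a log, atan, or power term.
Check: d/dx[2*(-3*log(x - 3/2) - 22*log(x + 1) + 25*log(x + 4))/165] = (2 - 2*x)/(2*x**3 + 7*x**2 - 7*x - 12), which equals f(x).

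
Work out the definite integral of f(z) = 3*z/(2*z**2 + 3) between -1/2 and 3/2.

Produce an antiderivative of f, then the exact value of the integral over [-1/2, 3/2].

Antiderivative: F(z) = 3*log(2*z**2 + 3)/4; value = -3*log(7/2)/4 + 3*log(15/2)/4

f matches the chain-rule pattern g'(h)*h' with inner function h(z) = 2*z**2 + 3; substituting u = h(z) collapses the integral.
F(z) = 3*log(2*z**2 + 3)/4 is an antiderivative of f.
Check: d/dz[3*log(2*z**2 + 3)/4] = 3*z/(2*z**2 + 3) = f(z).
F(3/2) = 3*log(15/2)/4; F(-1/2) = 3*log(7/2)/4.
Integral = F(3/2) - F(-1/2) = -3*log(7/2)/4 + 3*log(15/2)/4.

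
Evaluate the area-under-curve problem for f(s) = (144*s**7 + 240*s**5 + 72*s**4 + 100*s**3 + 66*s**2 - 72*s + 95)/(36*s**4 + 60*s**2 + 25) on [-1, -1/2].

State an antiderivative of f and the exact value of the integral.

Check any antiderivative F(s) by computing F'(s) and comparing it with f(s).
F(s) = (24*s**6 + 20*s**4 + 48*s**3 + 30*s**2 + 76*s + 49)/(4*(6*s**2 + 5)) is an antiderivative of f.
Check: d/ds[(24*s**6 + 20*s**4 + 48*s**3 + 30*s**2 + 76*s + 49)/(4*(6*s**2 + 5))] = (144*s**7 + 240*s**5 + 72*s**4 + 100*s**3 + 66*s**2 - 72*s + 95)/(36*s**4 + 60*s**2 + 25) = f(s).
F(-1/2) = 113/208; F(-1) = -1/44.
Integral = F(-1/2) - F(-1) = 1295/2288.

Antiderivative: F(s) = (24*s**6 + 20*s**4 + 48*s**3 + 30*s**2 + 76*s + 49)/(4*(6*s**2 + 5)); value = 1295/2288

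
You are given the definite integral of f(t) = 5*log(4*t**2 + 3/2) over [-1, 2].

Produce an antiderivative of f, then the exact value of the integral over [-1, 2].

Differentiate the proposed F(t) back; it has to land on f(t) exactly.
F(t) = 5*t*log(4*t**2 + 3/2) - 10*t + 5*sqrt(6)*atan(2*sqrt(6)*t/3)/2 is an antiderivative of f.
Check: d/dt[5*t*log(4*t**2 + 3/2) - 10*t + 5*sqrt(6)*atan(2*sqrt(6)*t/3)/2] = 5*log(4*t**2 + 3/2) = f(t).
F(2) = -20 + 5*sqrt(6)*atan(4*sqrt(6)/3)/2 + 10*log(35/2); F(-1) = -5*log(11/2) - 5*sqrt(6)*atan(2*sqrt(6)/3)/2 + 10.
Integral = F(2) - F(-1) = -30 + 5*sqrt(6)*atan(2*sqrt(6)/3)/2 + 5*sqrt(6)*atan(4*sqrt(6)/3)/2 + 5*log(11/2) + 10*log(35/2).

Antiderivative: F(t) = 5*t*log(4*t**2 + 3/2) - 10*t + 5*sqrt(6)*atan(2*sqrt(6)*t/3)/2; value = -30 + 5*sqrt(6)*atan(2*sqrt(6)/3)/2 + 5*sqrt(6)*atan(4*sqrt(6)/3)/2 + 5*log(11/2) + 10*log(35/2)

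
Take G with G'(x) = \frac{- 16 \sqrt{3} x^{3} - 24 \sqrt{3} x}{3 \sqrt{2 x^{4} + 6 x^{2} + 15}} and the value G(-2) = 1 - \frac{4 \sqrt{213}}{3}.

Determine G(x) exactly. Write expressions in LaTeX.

The substitution u = \frac{2 x^{4}}{3} + 2 x^{2} + 5 works: G'(x) is exactly (dG/du)*(du/dx) for that inner function.
A general antiderivative is - 4 \sqrt{\frac{2 x^{4}}{3} + 2 x^{2} + 5} + C.
The condition gives C = 1 - \frac{4 \sqrt{213}}{3} - (- \frac{4 \sqrt{213}}{3}) = 1.
So G(x) = 1 - 4 \sqrt{\frac{2 x^{4}}{3} + 2 x^{2} + 5}.
Check: d/dx[1 - 4 \sqrt{\frac{2 x^{4}}{3} + 2 x^{2} + 5}] = \frac{- 16 \sqrt{3} x^{3} - 24 \sqrt{3} x}{3 \sqrt{2 x^{4} + 6 x^{2} + 15}} = G'(x).

G(x) = 1 - 4 \sqrt{\frac{2 x^{4}}{3} + 2 x^{2} + 5}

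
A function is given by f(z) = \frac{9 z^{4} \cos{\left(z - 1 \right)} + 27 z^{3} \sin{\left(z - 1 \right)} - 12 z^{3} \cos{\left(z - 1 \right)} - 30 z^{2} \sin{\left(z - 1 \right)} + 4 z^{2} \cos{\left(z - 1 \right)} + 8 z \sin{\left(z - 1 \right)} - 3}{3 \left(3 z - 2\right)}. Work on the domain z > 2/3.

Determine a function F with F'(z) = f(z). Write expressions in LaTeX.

An antiderivative is F(z) = \frac{z^{2} \left(3 z - 2\right) \sin{\left(z - 1 \right)} - \log{\left(3 z - 2 \right)}}{3}.

Recover f(z) by differentiating a candidate F(z); any mismatch rules it out.
Check: d/dz[\frac{z^{2} \left(3 z - 2\right) \sin{\left(z - 1 \right)} - \log{\left(3 z - 2 \right)}}{3}] = \frac{9 z^{4} \cos{\left(z - 1 \right)} + 27 z^{3} \sin{\left(z - 1 \right)} - 12 z^{3} \cos{\left(z - 1 \right)} - 30 z^{2} \sin{\left(z - 1 \right)} + 4 z^{2} \cos{\left(z - 1 \right)} + 8 z \sin{\left(z - 1 \right)} - 3}{9 z - 6}, which equals f(z).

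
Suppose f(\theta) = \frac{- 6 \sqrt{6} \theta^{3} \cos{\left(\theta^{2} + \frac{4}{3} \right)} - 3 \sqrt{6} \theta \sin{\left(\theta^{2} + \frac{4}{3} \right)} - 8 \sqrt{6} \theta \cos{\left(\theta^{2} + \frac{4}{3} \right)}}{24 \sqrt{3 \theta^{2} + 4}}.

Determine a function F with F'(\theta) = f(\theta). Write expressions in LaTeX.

f has the shape u'v + uv' for u = - \frac{\sqrt{\frac{\theta^{2}}{2} + \frac{2}{3}}}{4} and v = \sin{\left(\theta^{2} + \frac{4}{3} \right)} — it is the derivative of the product u*v.
Check: d/d\theta[- \frac{\sqrt{6} \sqrt{3 \theta^{2} + 4} \sin{\left(\theta^{2} + \frac{4}{3} \right)}}{24}] = \frac{- 6 \sqrt{6} \theta^{3} \cos{\left(\theta^{2} + \frac{4}{3} \right)} - 3 \sqrt{6} \theta \sin{\left(\theta^{2} + \frac{4}{3} \right)} - 8 \sqrt{6} \theta \cos{\left(\theta^{2} + \frac{4}{3} \right)}}{24 \sqrt{3 \theta^{2} + 4}} = f(\theta).

An antiderivative is F(\theta) = - \frac{\sqrt{6} \sqrt{3 \theta^{2} + 4} \sin{\left(\theta^{2} + \frac{4}{3} \right)}}{24}.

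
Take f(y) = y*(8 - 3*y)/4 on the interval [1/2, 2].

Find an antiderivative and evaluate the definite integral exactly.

Antiderivative: F(y) = -y**3/4 + y**2; value = 57/32

Whatever form F(y) takes, F'(y) = f(y) is non-negotiable.
F(y) = -y**3/4 + y**2 is an antiderivative of f.
Check: d/dy[-y**3/4 + y**2] = -3*y**2/4 + 2*y, which equals f(y).
F(2) = 2; F(1/2) = 7/32.
Integral = F(2) - F(1/2) = 57/32.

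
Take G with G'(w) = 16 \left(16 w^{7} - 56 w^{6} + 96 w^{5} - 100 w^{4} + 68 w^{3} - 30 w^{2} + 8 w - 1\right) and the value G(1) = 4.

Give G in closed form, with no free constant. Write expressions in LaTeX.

G'(w) matches the chain-rule pattern g'(h)*h' with inner function h(w) = 2 w^{2} - 2 w + 1; substituting u = h(w) collapses the integral.
A general antiderivative is 2 \left(2 w^{2} - 2 w + 1\right)^{4} + C.
The condition gives C = 4 - (2) = 2.
So G(w) = 2 \left(2 w^{2} - 2 w + 1\right)^{4} + 2.
Check: d/dw[2 \left(2 w^{2} - 2 w + 1\right)^{4} + 2] = 256 w^{7} - 896 w^{6} + 1536 w^{5} - 1600 w^{4} + 1088 w^{3} - 480 w^{2} + 128 w - 16, which equals G'(w).

G(w) = 2 \left(2 w^{2} - 2 w + 1\right)^{4} + 2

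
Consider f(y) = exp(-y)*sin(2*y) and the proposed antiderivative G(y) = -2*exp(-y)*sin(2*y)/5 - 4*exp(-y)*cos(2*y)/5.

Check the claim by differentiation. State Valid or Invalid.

Invalid: d/dy[G] - f = exp(-y)*sin(2*y), which is not 0.

d/dy[G] = 2*exp(-y)*sin(2*y)
d/dy[G] - f(y) = exp(-y)*sin(2*y) != 0.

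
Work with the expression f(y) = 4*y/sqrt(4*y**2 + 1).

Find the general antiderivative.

F(y) = sqrt(4*y**2 + 1) + C

f matches the chain-rule pattern g'(h)*h' with inner function h(y) = 4*y**2 + 1; substituting u = h(y) collapses the integral.
Check: d/dy[sqrt(4*y**2 + 1)] = 4*y/sqrt(4*y**2 + 1) = f(y).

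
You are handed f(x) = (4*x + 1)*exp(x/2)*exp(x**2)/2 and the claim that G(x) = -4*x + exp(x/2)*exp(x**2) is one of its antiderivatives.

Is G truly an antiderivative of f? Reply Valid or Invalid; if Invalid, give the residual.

d/dx[G] = 2*x*exp(x/2)*exp(x**2) + exp(x/2)*exp(x**2)/2 - 4
d/dx[G] - f(x) = -4 != 0.

Invalid: d/dx[G] - f = -4, which is not 0.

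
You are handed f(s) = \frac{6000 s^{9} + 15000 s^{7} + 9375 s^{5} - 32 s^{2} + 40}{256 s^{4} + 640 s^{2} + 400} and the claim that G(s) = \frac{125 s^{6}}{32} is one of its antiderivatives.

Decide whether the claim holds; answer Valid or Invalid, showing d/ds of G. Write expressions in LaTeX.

Invalid: d/ds[G] - f = \frac{4 s^{2} - 5}{32 s^{4} + 80 s^{2} + 50}, which is not 0.

d/ds[G] = \frac{375 s^{5}}{16}
d/ds[G] - f(s) = \frac{4 s^{2} - 5}{32 s^{4} + 80 s^{2} + 50} != 0.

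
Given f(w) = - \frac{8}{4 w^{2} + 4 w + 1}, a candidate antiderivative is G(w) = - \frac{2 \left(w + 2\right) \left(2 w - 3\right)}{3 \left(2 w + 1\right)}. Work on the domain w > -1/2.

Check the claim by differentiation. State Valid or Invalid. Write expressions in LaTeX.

Invalid: d/dw[G] - f = - \frac{2}{3}, which is not 0.

d/dw[G] = \frac{- 8 w^{2} - 8 w - 26}{12 w^{2} + 12 w + 3}
d/dw[G] - f(w) = - \frac{2}{3} != 0.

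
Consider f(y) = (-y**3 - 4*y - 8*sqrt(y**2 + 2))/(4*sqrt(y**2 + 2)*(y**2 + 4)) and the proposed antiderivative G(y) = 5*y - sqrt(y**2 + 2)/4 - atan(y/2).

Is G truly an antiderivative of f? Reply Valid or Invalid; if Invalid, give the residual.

d/dy[G] = (-y**3 + 20*y**2*sqrt(y**2 + 2) - 4*y + 72*sqrt(y**2 + 2))/(4*y**2*sqrt(y**2 + 2) + 16*sqrt(y**2 + 2))
d/dy[G] - f(y) = 5 != 0.

Invalid: d/dy[G] - f = 5, which is not 0.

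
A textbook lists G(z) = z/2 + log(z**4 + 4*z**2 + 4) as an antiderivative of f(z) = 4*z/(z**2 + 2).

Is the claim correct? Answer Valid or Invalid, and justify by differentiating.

Invalid: d/dz[G] - f = 1/2, which is not 0.

d/dz[G] = (z**2 + 8*z + 2)/(2*z**2 + 4)
d/dz[G] - f(z) = 1/2 != 0.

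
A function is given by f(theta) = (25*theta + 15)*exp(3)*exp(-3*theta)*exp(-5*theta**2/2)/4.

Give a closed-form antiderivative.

An antiderivative is F(theta) = -5*exp(-5*theta**2/2 - 3*theta + 3)/4.

The substitution u = -5*theta**2/2 - 3*theta + 3 works: f is exactly (dF/du)*(du/dtheta) for that inner function.
Check: d/dtheta[-5*exp(-5*theta**2/2 - 3*theta + 3)/4] = (25*theta + 15)*exp(3)*exp(-3*theta)*exp(-5*theta**2/2)/4 = f(theta).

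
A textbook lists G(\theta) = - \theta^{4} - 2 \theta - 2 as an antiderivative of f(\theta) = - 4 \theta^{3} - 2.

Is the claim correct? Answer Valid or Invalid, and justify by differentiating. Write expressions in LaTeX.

d/d\theta[G] = - 4 \theta^{3} - 2
This equals f(\theta) exactly, so the claim holds.

Valid - differentiating G returns exactly f.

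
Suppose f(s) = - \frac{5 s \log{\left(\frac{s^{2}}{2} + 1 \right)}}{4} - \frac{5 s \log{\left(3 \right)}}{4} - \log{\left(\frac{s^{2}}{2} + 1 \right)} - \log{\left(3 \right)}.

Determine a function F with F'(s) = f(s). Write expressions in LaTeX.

An antiderivative is F(s) = - \frac{5 s^{2} \log{\left(\frac{s^{2}}{2} + 1 \right)}}{8} - \frac{5 s^{2} \log{\left(3 \right)}}{8} + \frac{5 s^{2}}{8} - s \log{\left(\frac{s^{2}}{2} + 1 \right)} - s \log{\left(3 \right)} + 2 s - \frac{5 \log{\left(s^{2} + 2 \right)}}{4} - 2 \sqrt{2} \operatorname{atan}{\left(\frac{\sqrt{2} s}{2} \right)}.

Integrate term by term and add the pieces.
Check: d/ds[- \frac{5 s^{2} \log{\left(\frac{s^{2}}{2} + 1 \right)}}{8} - \frac{5 s^{2} \log{\left(3 \right)}}{8} + \frac{5 s^{2}}{8} - s \log{\left(\frac{s^{2}}{2} + 1 \right)} - s \log{\left(3 \right)} + 2 s - \frac{5 \log{\left(s^{2} + 2 \right)}}{4} - 2 \sqrt{2} \operatorname{atan}{\left(\frac{\sqrt{2} s}{2} \right)}] = - \frac{5 s \log{\left(\frac{s^{2}}{2} + 1 \right)}}{4} - \frac{5 s \log{\left(3 \right)}}{4} - \log{\left(\frac{s^{2}}{2} + 1 \right)} - \log{\left(3 \right)} = f(s).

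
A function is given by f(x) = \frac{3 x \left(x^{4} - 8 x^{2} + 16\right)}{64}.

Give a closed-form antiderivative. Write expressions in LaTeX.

f matches the chain-rule pattern g'(h)*h' with inner function h(x) = 1 - \frac{x^{2}}{4}; substituting u = h(x) collapses the integral.
Check: d/dx[\frac{\left(x - 2\right)^{3} \left(x + 2\right)^{3}}{128}] = \frac{3 x^{5}}{64} - \frac{3 x^{3}}{8} + \frac{3 x}{4}, which equals f(x).

An antiderivative is F(x) = \frac{\left(x - 2\right)^{3} \left(x + 2\right)^{3}}{128}.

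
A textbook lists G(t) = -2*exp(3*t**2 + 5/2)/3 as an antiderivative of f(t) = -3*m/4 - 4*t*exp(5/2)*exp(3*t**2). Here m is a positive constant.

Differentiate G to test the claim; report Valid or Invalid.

d/dt[G] = -4*t*exp(5/2)*exp(3*t**2)
d/dt[G] - f(t) = 3*m/4 != 0.

Invalid: d/dt[G] - f = 3*m/4, which is not 0.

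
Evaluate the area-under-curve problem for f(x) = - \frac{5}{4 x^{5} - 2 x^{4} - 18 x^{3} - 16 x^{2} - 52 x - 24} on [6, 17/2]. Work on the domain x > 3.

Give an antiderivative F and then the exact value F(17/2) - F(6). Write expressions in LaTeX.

Antiderivative: F(x) = \frac{- 108 \log{\left(x - 3 \right)} + 1760 \log{\left(x + \frac{1}{2} \right)} - 462 \log{\left(x + 2 \right)} - 595 \log{\left(x^{2} + 2 \right)} + 140 \sqrt{2} \operatorname{atan}{\left(\frac{\sqrt{2} x}{2} \right)}}{16632}; value = - \frac{20 \log{\left(\frac{13}{2} \right)}}{189} - \frac{85 \log{\left(\frac{297}{4} \right)}}{2376} - \frac{\log{\left(\frac{21}{2} \right)}}{36} - \frac{5 \sqrt{2} \operatorname{atan}{\left(3 \sqrt{2} \right)}}{594} - \frac{\log{\left(\frac{11}{2} \right)}}{154} + \frac{\log{\left(3 \right)}}{154} + \frac{5 \sqrt{2} \operatorname{atan}{\left(\frac{17 \sqrt{2}}{4} \right)}}{594} + \frac{\log{\left(8 \right)}}{36} + \frac{85 \log{\left(38 \right)}}{2376} + \frac{20 \log{\left(9 \right)}}{189}

Factor the denominator (2 \left(x - 3\right) \left(x + 2\right) \left(2 x + 1\right) \left(x^{2} + 2\right)) and decompose: f = - \frac{5 \left(17 x - 4\right)}{1188 \left(x^{2} + 2\right)} + \frac{40}{189 \left(2 x + 1\right)} - \frac{1}{36 \left(x + 2\right)} - \frac{1}{154 \left(x - 3\right)}; each piece integrates to a log, atan, or power term.
F(x) = \frac{- 108 \log{\left(x - 3 \right)} + 1760 \log{\left(x + \frac{1}{2} \right)} - 462 \log{\left(x + 2 \right)} - 595 \log{\left(x^{2} + 2 \right)} + 140 \sqrt{2} \operatorname{atan}{\left(\frac{\sqrt{2} x}{2} \right)}}{16632} is an antiderivative of f.
Check: d/dx[\frac{- 108 \log{\left(x - 3 \right)} + 1760 \log{\left(x + \frac{1}{2} \right)} - 462 \log{\left(x + 2 \right)} - 595 \log{\left(x^{2} + 2 \right)} + 140 \sqrt{2} \operatorname{atan}{\left(\frac{\sqrt{2} x}{2} \right)}}{16632}] = - \frac{5}{4 x^{5} - 2 x^{4} - 18 x^{3} - 16 x^{2} - 52 x - 24} = f(x).
F(17/2) = - \frac{85 \log{\left(\frac{297}{4} \right)}}{2376} - \frac{\log{\left(\frac{21}{2} \right)}}{36} - \frac{\log{\left(\frac{11}{2} \right)}}{154} + \frac{5 \sqrt{2} \operatorname{atan}{\left(\frac{17 \sqrt{2}}{4} \right)}}{594} + \frac{20 \log{\left(9 \right)}}{189}; F(6) = - \frac{85 \log{\left(38 \right)}}{2376} - \frac{\log{\left(8 \right)}}{36} - \frac{\log{\left(3 \right)}}{154} + \frac{5 \sqrt{2} \operatorname{atan}{\left(3 \sqrt{2} \right)}}{594} + \frac{20 \log{\left(\frac{13}{2} \right)}}{189}.
Integral = F(17/2) - F(6) = - \frac{20 \log{\left(\frac{13}{2} \right)}}{189} - \frac{85 \log{\left(\frac{297}{4} \right)}}{2376} - \frac{\log{\left(\frac{21}{2} \right)}}{36} - \frac{5 \sqrt{2} \operatorname{atan}{\left(3 \sqrt{2} \right)}}{594} - \frac{\log{\left(\frac{11}{2} \right)}}{154} + \frac{\log{\left(3 \right)}}{154} + \frac{5 \sqrt{2} \operatorname{atan}{\left(\frac{17 \sqrt{2}}{4} \right)}}{594} + \frac{\log{\left(8 \right)}}{36} + \frac{85 \log{\left(38 \right)}}{2376} + \frac{20 \log{\left(9 \right)}}{189}.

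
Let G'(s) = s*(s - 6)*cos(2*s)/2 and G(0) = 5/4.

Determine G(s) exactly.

G(s) = s**2*sin(2*s)/4 - 3*s*sin(2*s)/2 + s*cos(2*s)/4 - sin(2*s)/8 - 3*cos(2*s)/4 + 2

Differentiate the proposed G(s) back; it has to land on the given G'(s).
A general antiderivative is s**2*sin(2*s)/4 - 3*s*sin(2*s)/2 + s*cos(2*s)/4 - sin(2*s)/8 - 3*cos(2*s)/4 + C.
The condition gives C = 5/4 - (-3/4) = 2.
So G(s) = s**2*sin(2*s)/4 - 3*s*sin(2*s)/2 + s*cos(2*s)/4 - sin(2*s)/8 - 3*cos(2*s)/4 + 2.
Check: d/ds[s**2*sin(2*s)/4 - 3*s*sin(2*s)/2 + s*cos(2*s)/4 - sin(2*s)/8 - 3*cos(2*s)/4 + 2] = s**2*cos(2*s)/2 - 3*s*cos(2*s), which equals G'(s).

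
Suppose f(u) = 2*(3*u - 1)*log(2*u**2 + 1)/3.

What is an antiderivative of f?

An antiderivative is F(u) = u**2*log(2*u**2 + 1) - u**2 - 2*u*log(2*u**2 + 1)/3 + 4*u/3 + log(u**2 + 1/2)/2 - 2*sqrt(2)*atan(sqrt(2)*u)/3.

Any candidate F(u) must reproduce f(u) exactly when differentiated.
Check: d/du[u**2*log(2*u**2 + 1) - u**2 - 2*u*log(2*u**2 + 1)/3 + 4*u/3 + log(u**2 + 1/2)/2 - 2*sqrt(2)*atan(sqrt(2)*u)/3] = 2*u*log(2*u**2 + 1) - 2*log(2*u**2 + 1)/3, which equals f(u).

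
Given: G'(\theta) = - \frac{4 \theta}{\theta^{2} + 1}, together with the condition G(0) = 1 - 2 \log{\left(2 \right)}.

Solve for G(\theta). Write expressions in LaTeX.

G(\theta) = 1 - 2 \log{\left(2 \theta^{2} + 2 \right)}

The substitution u = 2 \theta^{2} + 2 works: G'(\theta) is exactly (dG/du)*(du/d\theta) for that inner function.
A general antiderivative is - 2 \log{\left(2 \theta^{2} + 2 \right)} + C.
The condition gives C = 1 - 2 \log{\left(2 \right)} - (- 2 \log{\left(2 \right)}) = 1.
So G(\theta) = 1 - 2 \log{\left(2 \theta^{2} + 2 \right)}.
Check: d/d\theta[1 - 2 \log{\left(2 \theta^{2} + 2 \right)}] = - \frac{4 \theta}{\theta^{2} + 1} = G'(\theta).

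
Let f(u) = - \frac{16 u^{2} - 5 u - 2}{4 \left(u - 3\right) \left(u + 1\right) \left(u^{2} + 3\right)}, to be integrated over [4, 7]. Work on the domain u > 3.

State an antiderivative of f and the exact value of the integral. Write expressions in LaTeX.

Antiderivative: F(u) = - \frac{127 \log{\left(u - 3 \right)}}{192} + \frac{19 \log{\left(u + 1 \right)}}{64} + \frac{35 \log{\left(u^{2} + 3 \right)}}{192} - \frac{55 \sqrt{3} \operatorname{atan}{\left(\frac{\sqrt{3} u}{3} \right)}}{96}; value = - \frac{55 \sqrt{3} \operatorname{atan}{\left(\frac{7 \sqrt{3}}{3} \right)}}{96} - \frac{127 \log{\left(4 \right)}}{192} - \frac{35 \log{\left(19 \right)}}{192} - \frac{19 \log{\left(5 \right)}}{64} + \frac{19 \log{\left(8 \right)}}{64} + \frac{35 \log{\left(52 \right)}}{192} + \frac{55 \sqrt{3} \operatorname{atan}{\left(\frac{4 \sqrt{3}}{3} \right)}}{96}

Factor the denominator (4 \left(u - 3\right) \left(u + 1\right) \left(u^{2} + 3\right)) and decompose: f = \frac{5 \left(7 u - 33\right)}{96 \left(u^{2} + 3\right)} + \frac{19}{64 \left(u + 1\right)} - \frac{127}{192 \left(u - 3\right)}; each piece integrates to a log, atan, or power term.
F(u) = - \frac{127 \log{\left(u - 3 \right)}}{192} + \frac{19 \log{\left(u + 1 \right)}}{64} + \frac{35 \log{\left(u^{2} + 3 \right)}}{192} - \frac{55 \sqrt{3} \operatorname{atan}{\left(\frac{\sqrt{3} u}{3} \right)}}{96} is an antiderivative of f.
Check: d/du[- \frac{127 \log{\left(u - 3 \right)}}{192} + \frac{19 \log{\left(u + 1 \right)}}{64} + \frac{35 \log{\left(u^{2} + 3 \right)}}{192} - \frac{55 \sqrt{3} \operatorname{atan}{\left(\frac{\sqrt{3} u}{3} \right)}}{96}] = \frac{- 16 u^{2} + 5 u + 2}{4 u^{4} - 8 u^{3} - 24 u - 36}, which equals f(u).
F(7) = - \frac{55 \sqrt{3} \operatorname{atan}{\left(\frac{7 \sqrt{3}}{3} \right)}}{96} - \frac{127 \log{\left(4 \right)}}{192} + \frac{19 \log{\left(8 \right)}}{64} + \frac{35 \log{\left(52 \right)}}{192}; F(4) = - \frac{55 \sqrt{3} \operatorname{atan}{\left(\frac{4 \sqrt{3}}{3} \right)}}{96} + \frac{19 \log{\left(5 \right)}}{64} + \frac{35 \log{\left(19 \right)}}{192}.
Integral = F(7) - F(4) = - \frac{55 \sqrt{3} \operatorname{atan}{\left(\frac{7 \sqrt{3}}{3} \right)}}{96} - \frac{127 \log{\left(4 \right)}}{192} - \frac{35 \log{\left(19 \right)}}{192} - \frac{19 \log{\left(5 \right)}}{64} + \frac{19 \log{\left(8 \right)}}{64} + \frac{35 \log{\left(52 \right)}}{192} + \frac{55 \sqrt{3} \operatorname{atan}{\left(\frac{4 \sqrt{3}}{3} \right)}}{96}.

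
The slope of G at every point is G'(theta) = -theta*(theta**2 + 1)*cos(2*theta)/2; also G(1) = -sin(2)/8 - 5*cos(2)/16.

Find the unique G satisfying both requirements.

Since d/dtheta undoes antidifferentiation here, G(theta) must give back the stated G'(theta).
A general antiderivative is -theta**3*sin(2*theta)/4 - 3*theta**2*cos(2*theta)/8 + theta*sin(2*theta)/8 + cos(2*theta)/16 + C.
The condition gives C = -sin(2)/8 - 5*cos(2)/16 - (-sin(2)/8 - 5*cos(2)/16) = 0.
So G(theta) = -theta**3*sin(2*theta)/4 - 3*theta**2*cos(2*theta)/8 + theta*sin(2*theta)/8 + cos(2*theta)/16.
Check: d/dtheta[-theta**3*sin(2*theta)/4 - 3*theta**2*cos(2*theta)/8 + theta*sin(2*theta)/8 + cos(2*theta)/16] = -theta**3*cos(2*theta)/2 - theta*cos(2*theta)/2, which equals G'(theta).

G(theta) = -theta**3*sin(2*theta)/4 - 3*theta**2*cos(2*theta)/8 + theta*sin(2*theta)/8 + cos(2*theta)/16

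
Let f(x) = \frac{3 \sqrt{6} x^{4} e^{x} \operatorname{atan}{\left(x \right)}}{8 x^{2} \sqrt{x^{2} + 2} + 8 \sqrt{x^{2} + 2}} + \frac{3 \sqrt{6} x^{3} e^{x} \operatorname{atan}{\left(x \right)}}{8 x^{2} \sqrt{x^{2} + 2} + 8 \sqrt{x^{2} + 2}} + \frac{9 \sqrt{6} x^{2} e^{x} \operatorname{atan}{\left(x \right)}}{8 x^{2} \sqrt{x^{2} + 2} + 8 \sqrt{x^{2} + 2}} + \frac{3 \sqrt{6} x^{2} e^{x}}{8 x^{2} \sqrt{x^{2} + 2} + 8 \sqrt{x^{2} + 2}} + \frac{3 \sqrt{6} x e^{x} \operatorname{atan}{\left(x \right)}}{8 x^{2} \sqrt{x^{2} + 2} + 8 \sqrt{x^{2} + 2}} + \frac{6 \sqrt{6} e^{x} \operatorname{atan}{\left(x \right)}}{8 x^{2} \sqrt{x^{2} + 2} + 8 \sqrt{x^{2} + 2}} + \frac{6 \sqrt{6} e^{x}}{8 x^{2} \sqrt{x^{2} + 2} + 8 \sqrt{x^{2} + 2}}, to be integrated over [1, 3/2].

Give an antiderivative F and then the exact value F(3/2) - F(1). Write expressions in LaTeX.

Integrate term by term and add the pieces.
F(x) = \frac{3 \sqrt{\frac{3 x^{2}}{2} + 3} e^{x} \operatorname{atan}{\left(x \right)}}{4} is an antiderivative of f.
Check: d/dx[\frac{3 \sqrt{\frac{3 x^{2}}{2} + 3} e^{x} \operatorname{atan}{\left(x \right)}}{4}] = \frac{3 \sqrt{6} x^{4} e^{x} \operatorname{atan}{\left(x \right)} + 3 \sqrt{6} x^{3} e^{x} \operatorname{atan}{\left(x \right)} + 9 \sqrt{6} x^{2} e^{x} \operatorname{atan}{\left(x \right)} + 3 \sqrt{6} x^{2} e^{x} + 3 \sqrt{6} x e^{x} \operatorname{atan}{\left(x \right)} + 6 \sqrt{6} e^{x} \operatorname{atan}{\left(x \right)} + 6 \sqrt{6} e^{x}}{8 x^{2} \sqrt{x^{2} + 2} + 8 \sqrt{x^{2} + 2}}, which equals f(x).
F(3/2) = \frac{3 \sqrt{102} e^{\frac{3}{2}} \operatorname{atan}{\left(\frac{3}{2} \right)}}{16}; F(1) = \frac{9 \sqrt{2} e \pi}{32}.
Integral = F(3/2) - F(1) = - \frac{9 \sqrt{2} e \pi}{32} + \frac{3 \sqrt{102} e^{\frac{3}{2}} \operatorname{atan}{\left(\frac{3}{2} \right)}}{16}.

Antiderivative: F(x) = \frac{3 \sqrt{\frac{3 x^{2}}{2} + 3} e^{x} \operatorname{atan}{\left(x \right)}}{4}; value = - \frac{9 \sqrt{2} e \pi}{32} + \frac{3 \sqrt{102} e^{\frac{3}{2}} \operatorname{atan}{\left(\frac{3}{2} \right)}}{16}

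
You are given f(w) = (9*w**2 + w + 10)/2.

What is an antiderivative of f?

An antiderivative is F(w) = 3*w**3/2 + w**2/4 + 5*w.

For F(w) to be correct the identity F'(w) - f(w) = 0 must hold.
Check: d/dw[3*w**3/2 + w**2/4 + 5*w] = 9*w**2/2 + w/2 + 5, which equals f(w).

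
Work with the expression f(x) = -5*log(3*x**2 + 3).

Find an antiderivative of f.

An antiderivative is F(x) = -5*x*log(3*x**2 + 3) + 10*x - 10*atan(x).

Differentiate the proposed F(x) back; it has to land on f(x) exactly.
Check: d/dx[-5*x*log(3*x**2 + 3) + 10*x - 10*atan(x)] = -5*log(x**2 + 1) - 5*log(3), which equals f(x).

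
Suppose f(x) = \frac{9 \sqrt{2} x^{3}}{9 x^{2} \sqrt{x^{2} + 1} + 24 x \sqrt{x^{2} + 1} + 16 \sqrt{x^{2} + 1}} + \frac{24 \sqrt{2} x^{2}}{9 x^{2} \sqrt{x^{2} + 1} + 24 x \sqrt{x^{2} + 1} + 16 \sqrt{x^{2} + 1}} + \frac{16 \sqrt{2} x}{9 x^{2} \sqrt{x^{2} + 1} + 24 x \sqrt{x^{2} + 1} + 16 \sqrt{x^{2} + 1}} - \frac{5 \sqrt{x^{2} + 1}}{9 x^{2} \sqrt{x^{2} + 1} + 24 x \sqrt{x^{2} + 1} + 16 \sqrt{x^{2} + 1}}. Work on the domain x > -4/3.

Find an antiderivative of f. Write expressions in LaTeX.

Integrate term by term and add the pieces.
Check: d/dx[\frac{3 \sqrt{2} \left(3 x + 4\right) \sqrt{x^{2} + 1} + 5}{3 \left(3 x + 4\right)}] = \frac{9 \sqrt{2} x^{3} + 24 \sqrt{2} x^{2} + 16 \sqrt{2} x - 5 \sqrt{x^{2} + 1}}{9 x^{2} \sqrt{x^{2} + 1} + 24 x \sqrt{x^{2} + 1} + 16 \sqrt{x^{2} + 1}}, which equals f(x).

An antiderivative is F(x) = \frac{3 \sqrt{2} \left(3 x + 4\right) \sqrt{x^{2} + 1} + 5}{3 \left(3 x + 4\right)}.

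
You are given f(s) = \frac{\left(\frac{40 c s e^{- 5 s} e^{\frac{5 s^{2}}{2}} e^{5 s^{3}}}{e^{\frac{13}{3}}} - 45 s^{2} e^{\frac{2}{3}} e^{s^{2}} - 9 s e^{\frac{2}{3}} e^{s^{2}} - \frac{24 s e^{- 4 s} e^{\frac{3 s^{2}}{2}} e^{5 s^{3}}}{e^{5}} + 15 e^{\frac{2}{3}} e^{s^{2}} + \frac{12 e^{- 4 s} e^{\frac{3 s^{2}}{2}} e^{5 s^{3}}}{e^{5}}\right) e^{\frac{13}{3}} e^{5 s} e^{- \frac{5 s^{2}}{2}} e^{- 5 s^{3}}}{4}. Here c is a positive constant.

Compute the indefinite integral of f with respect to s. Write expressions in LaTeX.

F(s) = \frac{20 c s^{2} + 12 e^{- s^{2} + s - \frac{2}{3}} + 3 e^{- 5 s^{3} - \frac{3 s^{2}}{2} + 5 s + 5}}{4} + C

Since d/ds undoes antidifferentiation here, F'(s) = f(s) is required of F(s).
Check: d/ds[\frac{20 c s^{2} + 12 e^{- s^{2} + s - \frac{2}{3}} + 3 e^{- 5 s^{3} - \frac{3 s^{2}}{2} + 5 s + 5}}{4}] = \frac{\left(\frac{40 c s e^{- 5 s} e^{\frac{5 s^{2}}{2}} e^{5 s^{3}}}{e^{\frac{13}{3}}} - 45 s^{2} e^{\frac{2}{3}} e^{s^{2}} - 9 s e^{\frac{2}{3}} e^{s^{2}} - \frac{24 s e^{- 4 s} e^{\frac{3 s^{2}}{2}} e^{5 s^{3}}}{e^{5}} + 15 e^{\frac{2}{3}} e^{s^{2}} + \frac{12 e^{- 4 s} e^{\frac{3 s^{2}}{2}} e^{5 s^{3}}}{e^{5}}\right) e^{\frac{13}{3}} e^{5 s} e^{- \frac{5 s^{2}}{2}} e^{- 5 s^{3}}}{4} = f(s).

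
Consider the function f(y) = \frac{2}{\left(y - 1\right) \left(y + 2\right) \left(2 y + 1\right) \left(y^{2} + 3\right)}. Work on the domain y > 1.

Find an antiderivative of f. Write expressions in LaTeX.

An antiderivative is F(y) = \frac{\log{\left(y - 1 \right)}}{18} - \frac{16 \log{\left(y + \frac{1}{2} \right)}}{117} + \frac{2 \log{\left(y + 2 \right)}}{63} + \frac{9 \log{\left(y^{2} + 3 \right)}}{364} - \frac{11 \sqrt{3} \operatorname{atan}{\left(\frac{\sqrt{3} y}{3} \right)}}{546}.

Factor the denominator (\left(y - 1\right) \left(y + 2\right) \left(2 y + 1\right) \left(y^{2} + 3\right)) and decompose: f = \frac{9 y - 11}{182 \left(y^{2} + 3\right)} - \frac{32}{117 \left(2 y + 1\right)} + \frac{2}{63 \left(y + 2\right)} + \frac{1}{18 \left(y - 1\right)}; each piece integrates to a log, atan, or power term.
Check: d/dy[\frac{\log{\left(y - 1 \right)}}{18} - \frac{16 \log{\left(y + \frac{1}{2} \right)}}{117} + \frac{2 \log{\left(y + 2 \right)}}{63} + \frac{9 \log{\left(y^{2} + 3 \right)}}{364} - \frac{11 \sqrt{3} \operatorname{atan}{\left(\frac{\sqrt{3} y}{3} \right)}}{546}] = \frac{2}{2 y^{5} + 3 y^{4} + 3 y^{3} + 7 y^{2} - 9 y - 6}, which equals f(y).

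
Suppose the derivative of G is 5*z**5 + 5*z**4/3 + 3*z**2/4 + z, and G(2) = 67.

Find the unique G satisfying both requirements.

The integrand splits into summands that can be handled one at a time.
A general antiderivative is 5*z**6/6 + z**5/3 + z**3/4 + z**2/2 + C.
The condition gives C = 67 - (68) = -1.
So G(z) = 5*z**6/6 + z**5/3 + z**3/4 + z**2/2 - 1.
Check: d/dz[5*z**6/6 + z**5/3 + z**3/4 + z**2/2 - 1] = 5*z**5 + 5*z**4/3 + 3*z**2/4 + z = G'(z).

G(z) = 5*z**6/6 + z**5/3 + z**3/4 + z**2/2 - 1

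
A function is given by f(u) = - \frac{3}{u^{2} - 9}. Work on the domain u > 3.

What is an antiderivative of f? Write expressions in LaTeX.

An antiderivative is F(u) = - \frac{\log{\left(u - 3 \right)}}{2} + \frac{\log{\left(u + 3 \right)}}{2}.

Factor the denominator (\left(u - 3\right) \left(u + 3\right)) and decompose: f = \frac{1}{2 \left(u + 3\right)} - \frac{1}{2 \left(u - 3\right)}; each piece integrates to a log, atan, or power term.
Check: d/du[- \frac{\log{\left(u - 3 \right)}}{2} + \frac{\log{\left(u + 3 \right)}}{2}] = - \frac{3}{u^{2} - 9} = f(u).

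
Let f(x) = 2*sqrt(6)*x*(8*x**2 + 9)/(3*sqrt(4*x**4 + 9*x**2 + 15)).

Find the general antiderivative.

f matches the chain-rule pattern g'(h)*h' with inner function h(x) = 2*x**4/3 + 3*x**2/2 + 5/2; substituting u = h(x) collapses the integral.
Check: d/dx[2*sqrt(6)*sqrt(4*x**4 + 9*x**2 + 15)/3] = (16*sqrt(6)*x**3 + 18*sqrt(6)*x)/(3*sqrt(4*x**4 + 9*x**2 + 15)), which equals f(x).

F(x) = 2*sqrt(6)*sqrt(4*x**4 + 9*x**2 + 15)/3 + C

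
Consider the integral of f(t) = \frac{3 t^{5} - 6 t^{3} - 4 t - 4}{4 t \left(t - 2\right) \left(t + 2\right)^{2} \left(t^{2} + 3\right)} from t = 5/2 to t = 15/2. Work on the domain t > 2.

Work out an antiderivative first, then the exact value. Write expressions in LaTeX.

Antiderivative: F(t) = \frac{\log{\left(t \right)}}{24} + \frac{9 \log{\left(t - 2 \right)}}{224} + \frac{741 \log{\left(t + 2 \right)}}{1568} + \frac{115 \log{\left(t^{2} + 3 \right)}}{1176} - \frac{43 \sqrt{3} \operatorname{atan}{\left(\frac{\sqrt{3} t}{3} \right)}}{294} + \frac{11}{56 t + 112}; value = - \frac{741 \log{\left(\frac{9}{2} \right)}}{1568} - \frac{43 \sqrt{3} \operatorname{atan}{\left(\frac{5 \sqrt{3}}{2} \right)}}{294} - \frac{115 \log{\left(\frac{37}{4} \right)}}{1176} - \frac{\log{\left(\frac{5}{2} \right)}}{24} - \frac{55}{2394} + \frac{9 \log{\left(2 \right)}}{224} + \frac{9 \log{\left(\frac{11}{2} \right)}}{224} + \frac{\log{\left(\frac{15}{2} \right)}}{24} + \frac{43 \sqrt{3} \operatorname{atan}{\left(\frac{5 \sqrt{3}}{6} \right)}}{294} + \frac{115 \log{\left(\frac{237}{4} \right)}}{1176} + \frac{741 \log{\left(\frac{19}{2} \right)}}{1568}

Factor the denominator (4 t \left(t - 2\right) \left(t + 2\right)^{2} \left(t^{2} + 3\right)) and decompose: f = \frac{115 t - 258}{588 \left(t^{2} + 3\right)} + \frac{741}{1568 \left(t + 2\right)} - \frac{11}{56 \left(t + 2\right)^{2}} + \frac{9}{224 \left(t - 2\right)} + \frac{1}{24 t}; each piece integrates to a log, atan, or power term.
F(t) = \frac{\log{\left(t \right)}}{24} + \frac{9 \log{\left(t - 2 \right)}}{224} + \frac{741 \log{\left(t + 2 \right)}}{1568} + \frac{115 \log{\left(t^{2} + 3 \right)}}{1176} - \frac{43 \sqrt{3} \operatorname{atan}{\left(\frac{\sqrt{3} t}{3} \right)}}{294} + \frac{11}{56 t + 112} is an antiderivative of f.
Check: d/dt[\frac{\log{\left(t \right)}}{24} + \frac{9 \log{\left(t - 2 \right)}}{224} + \frac{741 \log{\left(t + 2 \right)}}{1568} + \frac{115 \log{\left(t^{2} + 3 \right)}}{1176} - \frac{43 \sqrt{3} \operatorname{atan}{\left(\frac{\sqrt{3} t}{3} \right)}}{294} + \frac{11}{56 t + 112}] = \frac{3 t^{5} - 6 t^{3} - 4 t - 4}{4 t^{6} + 8 t^{5} - 4 t^{4} - 8 t^{3} - 48 t^{2} - 96 t}, which equals f(t).
F(15/2) = - \frac{43 \sqrt{3} \operatorname{atan}{\left(\frac{5 \sqrt{3}}{2} \right)}}{294} + \frac{11}{532} + \frac{9 \log{\left(\frac{11}{2} \right)}}{224} + \frac{\log{\left(\frac{15}{2} \right)}}{24} + \frac{115 \log{\left(\frac{237}{4} \right)}}{1176} + \frac{741 \log{\left(\frac{19}{2} \right)}}{1568}; F(5/2) = - \frac{43 \sqrt{3} \operatorname{atan}{\left(\frac{5 \sqrt{3}}{6} \right)}}{294} - \frac{9 \log{\left(2 \right)}}{224} + \frac{\log{\left(\frac{5}{2} \right)}}{24} + \frac{11}{252} + \frac{115 \log{\left(\frac{37}{4} \right)}}{1176} + \frac{741 \log{\left(\frac{9}{2} \right)}}{1568}.
Integral = F(15/2) - F(5/2) = - \frac{741 \log{\left(\frac{9}{2} \right)}}{1568} - \frac{43 \sqrt{3} \operatorname{atan}{\left(\frac{5 \sqrt{3}}{2} \right)}}{294} - \frac{115 \log{\left(\frac{37}{4} \right)}}{1176} - \frac{\log{\left(\frac{5}{2} \right)}}{24} - \frac{55}{2394} + \frac{9 \log{\left(2 \right)}}{224} + \frac{9 \log{\left(\frac{11}{2} \right)}}{224} + \frac{\log{\left(\frac{15}{2} \right)}}{24} + \frac{43 \sqrt{3} \operatorname{atan}{\left(\frac{5 \sqrt{3}}{6} \right)}}{294} + \frac{115 \log{\left(\frac{237}{4} \right)}}{1176} + \frac{741 \log{\left(\frac{19}{2} \right)}}{1568}.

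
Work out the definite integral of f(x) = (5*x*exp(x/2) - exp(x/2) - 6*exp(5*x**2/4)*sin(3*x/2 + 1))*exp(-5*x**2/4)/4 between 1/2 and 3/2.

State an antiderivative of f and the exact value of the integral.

Antiderivative: F(x) = -exp(x/2)*exp(-5*x**2/4)/2 + cos(3*x/2 + 1); value = cos(13/4) - exp(-33/16)/2 - cos(7/4) + exp(-1/16)/2

A candidate is checked by its d/dx: the result must match f(x).
F(x) = -exp(x/2)*exp(-5*x**2/4)/2 + cos(3*x/2 + 1) is an antiderivative of f.
Check: d/dx[-exp(x/2)*exp(-5*x**2/4)/2 + cos(3*x/2 + 1)] = (5*x*exp(x/2) - exp(x/2) - 6*exp(5*x**2/4)*sin(3*x/2 + 1))*exp(-5*x**2/4)/4 = f(x).
F(3/2) = cos(13/4) - exp(-33/16)/2; F(1/2) = -exp(-1/16)/2 + cos(7/4).
Integral = F(3/2) - F(1/2) = cos(13/4) - exp(-33/16)/2 - cos(7/4) + exp(-1/16)/2.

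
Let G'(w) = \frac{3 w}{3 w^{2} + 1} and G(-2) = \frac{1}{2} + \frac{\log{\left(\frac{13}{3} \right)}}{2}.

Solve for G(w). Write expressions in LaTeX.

G(w) = \frac{\log{\left(w^{2} + \frac{1}{3} \right)} + 1}{2}

G'(w) matches the chain-rule pattern g'(h)*h' with inner function h(w) = w^{2} + \frac{1}{3}; substituting u = h(w) collapses the integral.
A general antiderivative is \frac{\log{\left(w^{2} + \frac{1}{3} \right)}}{2} + C.
The condition gives C = \frac{1}{2} + \frac{\log{\left(\frac{13}{3} \right)}}{2} - (\frac{\log{\left(\frac{13}{3} \right)}}{2}) = \frac{1}{2}.
So G(w) = \frac{\log{\left(w^{2} + \frac{1}{3} \right)} + 1}{2}.
Check: d/dw[\frac{\log{\left(w^{2} + \frac{1}{3} \right)} + 1}{2}] = \frac{3 w}{3 w^{2} + 1} = G'(w).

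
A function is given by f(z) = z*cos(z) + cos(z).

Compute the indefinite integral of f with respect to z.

F(z) = z*sin(z) + sin(z) + cos(z) + C

Integrate term by term and add the pieces.
Check: d/dz[z*sin(z) + sin(z) + cos(z)] = z*cos(z) + cos(z) = f(z).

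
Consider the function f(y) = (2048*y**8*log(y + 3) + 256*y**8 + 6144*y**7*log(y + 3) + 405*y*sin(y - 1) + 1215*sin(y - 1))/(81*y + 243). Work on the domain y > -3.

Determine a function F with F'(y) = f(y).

Since d/dy undoes antidifferentiation here, F'(y) = f(y) is required of F(y).
Check: d/dy[(256*y**8*log(y + 3) - 405*cos(y - 1))/81] = (2048*y**8*log(y + 3) + 256*y**8 + 6144*y**7*log(y + 3) + 405*y*sin(y - 1) + 1215*sin(y - 1))/(81*y + 243) = f(y).

An antiderivative is F(y) = (256*y**8*log(y + 3) - 405*cos(y - 1))/81.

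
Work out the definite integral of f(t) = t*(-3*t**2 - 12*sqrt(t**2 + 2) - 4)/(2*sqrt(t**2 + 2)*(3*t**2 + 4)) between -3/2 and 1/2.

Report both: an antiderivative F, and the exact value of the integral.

Antiderivative: F(t) = -(sqrt(t**2 + 2) + 2*log(t**2 + 4/3))/2; value = -3/4 - log(19/12) + sqrt(17)/4 + log(43/12)

For F(t) to be correct the identity F'(t) - f(t) = 0 must hold.
F(t) = -(sqrt(t**2 + 2) + 2*log(t**2 + 4/3))/2 is an antiderivative of f.
Check: d/dt[-(sqrt(t**2 + 2) + 2*log(t**2 + 4/3))/2] = (-3*t**3 - 12*t*sqrt(t**2 + 2) - 4*t)/(6*t**2*sqrt(t**2 + 2) + 8*sqrt(t**2 + 2)), which equals f(t).
F(1/2) = -3/4 - log(19/12); F(-3/2) = -log(43/12) - sqrt(17)/4.
Integral = F(1/2) - F(-3/2) = -3/4 - log(19/12) + sqrt(17)/4 + log(43/12).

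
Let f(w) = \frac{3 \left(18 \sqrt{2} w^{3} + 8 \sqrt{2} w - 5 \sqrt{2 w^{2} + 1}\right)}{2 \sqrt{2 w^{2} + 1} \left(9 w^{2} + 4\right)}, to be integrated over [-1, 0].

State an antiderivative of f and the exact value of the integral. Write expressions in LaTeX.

Whatever form F(w) takes, F'(w) = f(w) is non-negotiable.
F(w) = \frac{\sqrt{2} \left(12 \sqrt{2 w^{2} + 1} - 5 \sqrt{2} \operatorname{atan}{\left(\frac{3 w}{2} \right)}\right)}{8} is an antiderivative of f.
Check: d/dw[\frac{\sqrt{2} \left(12 \sqrt{2 w^{2} + 1} - 5 \sqrt{2} \operatorname{atan}{\left(\frac{3 w}{2} \right)}\right)}{8}] = \frac{54 \sqrt{2} w^{3} + 24 \sqrt{2} w - 15 \sqrt{2 w^{2} + 1}}{18 w^{2} \sqrt{2 w^{2} + 1} + 8 \sqrt{2 w^{2} + 1}}, which equals f(w).
F(0) = \frac{3 \sqrt{2}}{2}; F(-1) = \frac{5 \operatorname{atan}{\left(\frac{3}{2} \right)}}{4} + \frac{3 \sqrt{6}}{2}.
Integral = F(0) - F(-1) = - \frac{3 \sqrt{6}}{2} - \frac{5 \operatorname{atan}{\left(\frac{3}{2} \right)}}{4} + \frac{3 \sqrt{2}}{2}.

Antiderivative: F(w) = \frac{\sqrt{2} \left(12 \sqrt{2 w^{2} + 1} - 5 \sqrt{2} \operatorname{atan}{\left(\frac{3 w}{2} \right)}\right)}{8}; value = - \frac{3 \sqrt{6}}{2} - \frac{5 \operatorname{atan}{\left(\frac{3}{2} \right)}}{4} + \frac{3 \sqrt{2}}{2}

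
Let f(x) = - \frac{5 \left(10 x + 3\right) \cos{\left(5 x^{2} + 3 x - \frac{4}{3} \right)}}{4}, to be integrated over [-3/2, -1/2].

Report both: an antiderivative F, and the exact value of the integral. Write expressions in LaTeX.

f matches the chain-rule pattern g'(h)*h' with inner function h(x) = 5 x^{2} + 3 x - \frac{4}{3}; substituting u = h(x) collapses the integral.
F(x) = - \frac{5 \sin{\left(5 x^{2} + 3 x - \frac{4}{3} \right)}}{4} is an antiderivative of f.
Check: d/dx[- \frac{5 \sin{\left(5 x^{2} + 3 x - \frac{4}{3} \right)}}{4}] = - \frac{25 x \cos{\left(5 x^{2} + 3 x - \frac{4}{3} \right)}}{2} - \frac{15 \cos{\left(5 x^{2} + 3 x - \frac{4}{3} \right)}}{4}, which equals f(x).
F(-1/2) = \frac{5 \sin{\left(\frac{19}{12} \right)}}{4}; F(-3/2) = - \frac{5 \sin{\left(\frac{65}{12} \right)}}{4}.
Integral = F(-1/2) - F(-3/2) = \frac{5 \sin{\left(\frac{65}{12} \right)}}{4} + \frac{5 \sin{\left(\frac{19}{12} \right)}}{4}.

Antiderivative: F(x) = - \frac{5 \sin{\left(5 x^{2} + 3 x - \frac{4}{3} \right)}}{4}; value = \frac{5 \sin{\left(\frac{65}{12} \right)}}{4} + \frac{5 \sin{\left(\frac{19}{12} \right)}}{4}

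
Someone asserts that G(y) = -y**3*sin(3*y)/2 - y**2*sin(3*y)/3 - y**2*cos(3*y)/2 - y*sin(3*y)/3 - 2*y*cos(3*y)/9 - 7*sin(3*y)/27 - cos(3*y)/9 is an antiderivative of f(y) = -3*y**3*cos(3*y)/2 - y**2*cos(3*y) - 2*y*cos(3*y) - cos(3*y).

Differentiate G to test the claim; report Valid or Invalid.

Valid - the claim checks out under differentiation.

d/dy[G] = -3*y**3*cos(3*y)/2 - y**2*cos(3*y) - 2*y*cos(3*y) - cos(3*y)
This equals f(y) exactly, so the claim holds.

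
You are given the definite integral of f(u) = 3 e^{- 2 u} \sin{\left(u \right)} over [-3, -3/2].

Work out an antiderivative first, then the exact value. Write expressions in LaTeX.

Antiderivative: F(u) = \frac{\left(- 6 \sin{\left(u \right)} - 3 \cos{\left(u \right)}\right) e^{- 2 u}}{5}; value = \frac{3 e^{6} \cos{\left(3 \right)}}{5} - \frac{6 e^{6} \sin{\left(3 \right)}}{5} - \frac{3 e^{3} \cos{\left(\frac{3}{2} \right)}}{5} + \frac{6 e^{3} \sin{\left(\frac{3}{2} \right)}}{5}

Since d/du undoes antidifferentiation here, F'(u) = f(u) is required of F(u).
F(u) = \frac{\left(- 6 \sin{\left(u \right)} - 3 \cos{\left(u \right)}\right) e^{- 2 u}}{5} is an antiderivative of f.
Check: d/du[\frac{\left(- 6 \sin{\left(u \right)} - 3 \cos{\left(u \right)}\right) e^{- 2 u}}{5}] = 3 e^{- 2 u} \sin{\left(u \right)} = f(u).
F(-3/2) = - \frac{3 e^{3} \cos{\left(\frac{3}{2} \right)}}{5} + \frac{6 e^{3} \sin{\left(\frac{3}{2} \right)}}{5}; F(-3) = \frac{6 e^{6} \sin{\left(3 \right)}}{5} - \frac{3 e^{6} \cos{\left(3 \right)}}{5}.
Integral = F(-3/2) - F(-3) = \frac{3 e^{6} \cos{\left(3 \right)}}{5} - \frac{6 e^{6} \sin{\left(3 \right)}}{5} - \frac{3 e^{3} \cos{\left(\frac{3}{2} \right)}}{5} + \frac{6 e^{3} \sin{\left(\frac{3}{2} \right)}}{5}.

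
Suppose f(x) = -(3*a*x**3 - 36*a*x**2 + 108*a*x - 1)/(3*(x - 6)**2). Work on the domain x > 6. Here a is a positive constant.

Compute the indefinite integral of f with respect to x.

A candidate is checked by its d/dx: the result must match f(x).
Check: d/dx[-a*x**2/2 - 1/(3*(x - 6))] = (-3*a*x**3 + 36*a*x**2 - 108*a*x + 1)/(3*x**2 - 36*x + 108), which equals f(x).

F(x) = -a*x**2/2 - 1/(3*(x - 6)) + C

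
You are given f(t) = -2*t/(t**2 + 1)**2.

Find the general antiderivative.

F(t) = 1/(t**2 + 1) + C

f matches the chain-rule pattern g'(h)*h' with inner function h(t) = 3*t**2 + 3; substituting u = h(t) collapses the integral.
Check: d/dt[1/(t**2 + 1)] = -2*t/(t**4 + 2*t**2 + 1), which equals f(t).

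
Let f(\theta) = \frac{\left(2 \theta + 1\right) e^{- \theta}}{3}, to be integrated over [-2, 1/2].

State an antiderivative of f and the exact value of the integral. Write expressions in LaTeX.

Antiderivative: F(\theta) = - \frac{2 \theta e^{- \theta}}{3} - e^{- \theta}; value = - \frac{e^{2}}{3} - \frac{4}{3 e^{\frac{1}{2}}}

f has the shape u'v + uv' for u = - \frac{2 \theta}{3} - 1 and v = e^{- \theta} — it is the derivative of the product u*v.
F(\theta) = - \frac{2 \theta e^{- \theta}}{3} - e^{- \theta} is an antiderivative of f.
Check: d/d\theta[- \frac{2 \theta e^{- \theta}}{3} - e^{- \theta}] = \frac{\left(2 \theta + 1\right) e^{- \theta}}{3} = f(\theta).
F(1/2) = - \frac{4}{3 e^{\frac{1}{2}}}; F(-2) = \frac{e^{2}}{3}.
Integral = F(1/2) - F(-2) = - \frac{e^{2}}{3} - \frac{4}{3 e^{\frac{1}{2}}}.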